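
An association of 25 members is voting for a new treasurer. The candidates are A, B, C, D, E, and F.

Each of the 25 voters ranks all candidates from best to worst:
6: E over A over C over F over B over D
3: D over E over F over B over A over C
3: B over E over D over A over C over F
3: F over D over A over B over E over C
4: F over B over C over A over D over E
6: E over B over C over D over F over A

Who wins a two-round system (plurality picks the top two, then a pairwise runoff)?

Round 1 first-place votes: A 0, B 3, C 0, D 3, E 12, F 7. E and F advance.
Runoff: E is ranked above F on 18 ballots, F above E on 7.

E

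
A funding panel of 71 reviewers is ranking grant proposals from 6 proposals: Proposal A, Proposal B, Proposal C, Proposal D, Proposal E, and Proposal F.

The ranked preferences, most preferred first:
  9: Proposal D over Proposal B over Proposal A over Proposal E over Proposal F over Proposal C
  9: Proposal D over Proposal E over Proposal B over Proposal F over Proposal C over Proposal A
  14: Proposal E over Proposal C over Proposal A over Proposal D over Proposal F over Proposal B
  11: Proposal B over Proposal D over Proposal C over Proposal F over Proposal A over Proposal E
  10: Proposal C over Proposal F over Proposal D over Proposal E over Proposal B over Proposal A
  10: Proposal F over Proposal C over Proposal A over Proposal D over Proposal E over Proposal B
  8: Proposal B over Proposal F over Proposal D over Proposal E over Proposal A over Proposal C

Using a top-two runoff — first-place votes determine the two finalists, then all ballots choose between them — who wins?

Round 1 first-place votes: Proposal A 0, Proposal B 19, Proposal C 10, Proposal D 18, Proposal E 14, Proposal F 10. Proposal B and Proposal D advance.
Runoff: Proposal B is ranked above Proposal D on 19 ballots, Proposal D above Proposal B on 52.

Proposal D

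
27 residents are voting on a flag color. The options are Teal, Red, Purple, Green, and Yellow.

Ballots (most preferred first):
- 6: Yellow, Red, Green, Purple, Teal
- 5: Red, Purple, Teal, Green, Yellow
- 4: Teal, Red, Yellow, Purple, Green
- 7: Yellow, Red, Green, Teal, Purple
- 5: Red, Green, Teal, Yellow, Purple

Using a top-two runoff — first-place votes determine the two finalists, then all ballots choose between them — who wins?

Round 1 first-place votes: Teal 4, Red 10, Purple 0, Green 0, Yellow 13. Yellow and Red advance.
Runoff: Yellow is ranked above Red on 13 ballots, Red above Yellow on 14.

Red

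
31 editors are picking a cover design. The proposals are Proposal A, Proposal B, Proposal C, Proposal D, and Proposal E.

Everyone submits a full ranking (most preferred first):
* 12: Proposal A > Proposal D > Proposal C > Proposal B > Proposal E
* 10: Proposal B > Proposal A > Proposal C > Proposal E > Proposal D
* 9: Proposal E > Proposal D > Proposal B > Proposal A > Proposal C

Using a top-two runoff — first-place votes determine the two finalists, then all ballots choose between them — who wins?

Round 1 first-place votes: Proposal A 12, Proposal B 10, Proposal C 0, Proposal D 0, Proposal E 9. Proposal A and Proposal B advance.
Runoff: Proposal A is ranked above Proposal B on 12 ballots, Proposal B above Proposal A on 19.

Proposal B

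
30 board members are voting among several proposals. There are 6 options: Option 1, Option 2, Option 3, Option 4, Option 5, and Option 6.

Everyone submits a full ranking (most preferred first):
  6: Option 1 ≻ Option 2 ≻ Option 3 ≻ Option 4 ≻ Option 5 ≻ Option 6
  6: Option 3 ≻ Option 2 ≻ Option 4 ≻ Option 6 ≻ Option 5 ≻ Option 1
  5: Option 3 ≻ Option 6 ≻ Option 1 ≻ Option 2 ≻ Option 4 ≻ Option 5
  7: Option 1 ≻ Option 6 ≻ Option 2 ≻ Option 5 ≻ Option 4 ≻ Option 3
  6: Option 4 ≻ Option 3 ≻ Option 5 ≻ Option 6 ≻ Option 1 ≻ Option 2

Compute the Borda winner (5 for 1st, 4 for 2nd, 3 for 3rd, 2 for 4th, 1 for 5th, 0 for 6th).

Option 1: 6×5 + 6×0 + 5×3 + 7×5 + 6×1 = 86
Option 2: 6×4 + 6×4 + 5×2 + 7×3 + 6×0 = 79
Option 3: 6×3 + 6×5 + 5×5 + 7×0 + 6×4 = 97
Option 4: 6×2 + 6×3 + 5×1 + 7×1 + 6×5 = 72
Option 5: 6×1 + 6×1 + 5×0 + 7×2 + 6×3 = 44
Option 6: 6×0 + 6×2 + 5×4 + 7×4 + 6×2 = 72

Option 3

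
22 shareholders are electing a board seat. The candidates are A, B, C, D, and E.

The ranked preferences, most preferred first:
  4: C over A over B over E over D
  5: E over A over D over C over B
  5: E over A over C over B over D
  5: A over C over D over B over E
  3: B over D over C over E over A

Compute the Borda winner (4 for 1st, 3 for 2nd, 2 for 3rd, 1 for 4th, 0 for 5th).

A: 4×3 + 5×3 + 5×3 + 5×4 + 3×0 = 62
B: 4×2 + 5×0 + 5×1 + 5×1 + 3×4 = 30
C: 4×4 + 5×1 + 5×2 + 5×3 + 3×2 = 52
D: 4×0 + 5×2 + 5×0 + 5×2 + 3×3 = 29
E: 4×1 + 5×4 + 5×4 + 5×0 + 3×1 = 47

A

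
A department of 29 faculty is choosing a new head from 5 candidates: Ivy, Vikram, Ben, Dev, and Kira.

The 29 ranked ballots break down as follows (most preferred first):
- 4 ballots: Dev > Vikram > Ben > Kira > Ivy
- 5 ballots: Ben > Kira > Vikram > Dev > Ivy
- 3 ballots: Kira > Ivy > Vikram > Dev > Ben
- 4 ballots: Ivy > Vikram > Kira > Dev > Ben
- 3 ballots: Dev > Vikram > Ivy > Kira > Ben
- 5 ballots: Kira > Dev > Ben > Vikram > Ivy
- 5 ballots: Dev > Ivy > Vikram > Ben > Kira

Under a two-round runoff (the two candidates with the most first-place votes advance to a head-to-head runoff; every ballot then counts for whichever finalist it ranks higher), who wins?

Round 1 first-place votes: Ivy 4, Vikram 0, Ben 5, Dev 12, Kira 8. Dev and Kira advance.
Runoff: Dev is ranked above Kira on 12 ballots, Kira above Dev on 17.

Kira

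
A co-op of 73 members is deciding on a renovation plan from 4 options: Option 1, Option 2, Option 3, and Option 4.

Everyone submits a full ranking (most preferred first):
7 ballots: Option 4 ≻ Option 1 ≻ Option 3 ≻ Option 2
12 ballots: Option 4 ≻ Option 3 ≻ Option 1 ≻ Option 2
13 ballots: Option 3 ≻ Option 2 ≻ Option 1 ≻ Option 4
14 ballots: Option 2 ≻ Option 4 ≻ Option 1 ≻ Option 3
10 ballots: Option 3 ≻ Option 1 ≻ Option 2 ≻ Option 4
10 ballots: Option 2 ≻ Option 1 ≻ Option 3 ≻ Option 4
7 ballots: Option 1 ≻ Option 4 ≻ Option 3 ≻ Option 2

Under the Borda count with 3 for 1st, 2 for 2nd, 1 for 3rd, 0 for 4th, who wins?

Option 3

Option 1: 7×2 + 12×1 + 13×1 + 14×1 + 10×2 + 10×2 + 7×3 = 114
Option 2: 7×0 + 12×0 + 13×2 + 14×3 + 10×1 + 10×3 + 7×0 = 108
Option 3: 7×1 + 12×2 + 13×3 + 14×0 + 10×3 + 10×1 + 7×1 = 117
Option 4: 7×3 + 12×3 + 13×0 + 14×2 + 10×0 + 10×0 + 7×2 = 99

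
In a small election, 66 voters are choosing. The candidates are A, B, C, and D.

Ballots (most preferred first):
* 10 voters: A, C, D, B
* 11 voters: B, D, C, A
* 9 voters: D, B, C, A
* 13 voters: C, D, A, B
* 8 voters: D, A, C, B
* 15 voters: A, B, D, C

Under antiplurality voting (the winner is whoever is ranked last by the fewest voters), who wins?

D

Last-place votes: A 20, B 31, C 15, D 0.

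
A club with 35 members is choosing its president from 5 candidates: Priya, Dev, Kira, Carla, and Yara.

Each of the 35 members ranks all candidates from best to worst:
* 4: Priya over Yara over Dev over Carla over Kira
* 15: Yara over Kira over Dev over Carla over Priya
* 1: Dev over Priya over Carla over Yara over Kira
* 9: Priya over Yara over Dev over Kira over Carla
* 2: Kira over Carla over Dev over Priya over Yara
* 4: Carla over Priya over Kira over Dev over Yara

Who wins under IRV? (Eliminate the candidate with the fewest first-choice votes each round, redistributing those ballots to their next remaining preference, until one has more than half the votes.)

Priya

Round 1: Priya 13, Dev 1, Kira 2, Carla 4, Yara 15. Dev eliminated.
Round 2: Priya 14, Kira 2, Carla 4, Yara 15. Kira eliminated.
Round 3: Priya 14, Carla 6, Yara 15. Carla eliminated.
Round 4: Priya 20, Yara 15. Priya has a majority (≥18).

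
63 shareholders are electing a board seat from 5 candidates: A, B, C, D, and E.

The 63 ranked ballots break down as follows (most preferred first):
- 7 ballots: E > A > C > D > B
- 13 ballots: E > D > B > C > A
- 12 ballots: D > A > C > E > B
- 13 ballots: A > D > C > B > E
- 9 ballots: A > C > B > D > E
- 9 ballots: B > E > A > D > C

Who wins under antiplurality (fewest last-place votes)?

Last-place votes: A 13, B 19, C 9, D 0, E 22.

D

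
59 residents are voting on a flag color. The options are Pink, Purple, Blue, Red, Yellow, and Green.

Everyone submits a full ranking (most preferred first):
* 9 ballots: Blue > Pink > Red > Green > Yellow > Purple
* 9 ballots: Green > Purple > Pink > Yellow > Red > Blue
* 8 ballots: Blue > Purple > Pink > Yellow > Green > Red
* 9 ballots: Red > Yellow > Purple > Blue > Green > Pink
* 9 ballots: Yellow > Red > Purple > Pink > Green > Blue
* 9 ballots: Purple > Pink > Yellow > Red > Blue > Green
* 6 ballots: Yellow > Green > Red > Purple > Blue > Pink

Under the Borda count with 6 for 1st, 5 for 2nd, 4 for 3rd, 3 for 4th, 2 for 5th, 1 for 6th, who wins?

Yellow

Pink: 9×5 + 9×4 + 8×4 + 9×1 + 9×3 + 9×5 + 6×1 = 200
Purple: 9×1 + 9×5 + 8×5 + 9×4 + 9×4 + 9×6 + 6×3 = 238
Blue: 9×6 + 9×1 + 8×6 + 9×3 + 9×1 + 9×2 + 6×2 = 177
Red: 9×4 + 9×2 + 8×1 + 9×6 + 9×5 + 9×3 + 6×4 = 212
Yellow: 9×2 + 9×3 + 8×3 + 9×5 + 9×6 + 9×4 + 6×6 = 240
Green: 9×3 + 9×6 + 8×2 + 9×2 + 9×2 + 9×1 + 6×5 = 172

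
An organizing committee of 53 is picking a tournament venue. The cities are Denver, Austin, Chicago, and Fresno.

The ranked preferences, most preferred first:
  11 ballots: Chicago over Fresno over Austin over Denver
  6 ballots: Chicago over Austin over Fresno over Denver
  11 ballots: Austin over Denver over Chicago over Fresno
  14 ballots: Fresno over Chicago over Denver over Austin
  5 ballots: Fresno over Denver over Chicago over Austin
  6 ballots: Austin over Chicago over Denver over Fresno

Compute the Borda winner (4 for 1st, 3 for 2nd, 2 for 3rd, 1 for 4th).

Chicago

Denver: 11×1 + 6×1 + 11×3 + 14×2 + 5×3 + 6×2 = 105
Austin: 11×2 + 6×3 + 11×4 + 14×1 + 5×1 + 6×4 = 127
Chicago: 11×4 + 6×4 + 11×2 + 14×3 + 5×2 + 6×3 = 160
Fresno: 11×3 + 6×2 + 11×1 + 14×4 + 5×4 + 6×1 = 138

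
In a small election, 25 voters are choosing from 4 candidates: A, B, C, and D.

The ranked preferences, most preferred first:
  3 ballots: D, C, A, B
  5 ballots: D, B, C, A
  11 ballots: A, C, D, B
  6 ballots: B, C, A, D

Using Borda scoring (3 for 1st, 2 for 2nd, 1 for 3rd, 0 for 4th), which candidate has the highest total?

A: 3×1 + 5×0 + 11×3 + 6×1 = 42
B: 3×0 + 5×2 + 11×0 + 6×3 = 28
C: 3×2 + 5×1 + 11×2 + 6×2 = 45
D: 3×3 + 5×3 + 11×1 + 6×0 = 35

C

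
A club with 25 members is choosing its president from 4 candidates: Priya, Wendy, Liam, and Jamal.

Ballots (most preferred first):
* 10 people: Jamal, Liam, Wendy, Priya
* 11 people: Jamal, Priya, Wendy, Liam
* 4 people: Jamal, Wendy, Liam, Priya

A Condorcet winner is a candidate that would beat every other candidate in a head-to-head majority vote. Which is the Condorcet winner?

Jamal

Jamal vs Priya: 25–0
Jamal vs Wendy: 25–0
Jamal vs Liam: 25–0
Jamal beats every other candidate.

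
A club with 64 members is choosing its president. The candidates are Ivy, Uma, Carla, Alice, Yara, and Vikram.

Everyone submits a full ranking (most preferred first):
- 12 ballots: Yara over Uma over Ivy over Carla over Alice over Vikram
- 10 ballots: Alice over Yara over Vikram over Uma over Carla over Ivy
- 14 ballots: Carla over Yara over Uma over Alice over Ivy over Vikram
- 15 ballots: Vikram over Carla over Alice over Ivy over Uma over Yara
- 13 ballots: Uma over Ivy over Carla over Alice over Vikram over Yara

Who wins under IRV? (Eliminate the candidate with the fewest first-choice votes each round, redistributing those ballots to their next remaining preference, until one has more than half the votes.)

Round 1: Ivy 0, Uma 13, Carla 14, Alice 10, Yara 12, Vikram 15. Ivy eliminated.
Round 2: Uma 13, Carla 14, Alice 10, Yara 12, Vikram 15. Alice eliminated.
Round 3: Uma 13, Carla 14, Yara 22, Vikram 15. Uma eliminated.
Round 4: Carla 27, Yara 22, Vikram 15. Vikram eliminated.
Round 5: Carla 42, Yara 22. Carla has a majority (≥33).

Carla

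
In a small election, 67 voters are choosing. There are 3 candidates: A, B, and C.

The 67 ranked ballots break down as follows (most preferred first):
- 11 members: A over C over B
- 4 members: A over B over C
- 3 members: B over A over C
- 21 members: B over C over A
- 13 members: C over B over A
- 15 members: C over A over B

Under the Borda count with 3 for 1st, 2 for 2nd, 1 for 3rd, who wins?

A: 11×3 + 4×3 + 3×2 + 21×1 + 13×1 + 15×2 = 115
B: 11×1 + 4×2 + 3×3 + 21×3 + 13×2 + 15×1 = 132
C: 11×2 + 4×1 + 3×1 + 21×2 + 13×3 + 15×3 = 155

C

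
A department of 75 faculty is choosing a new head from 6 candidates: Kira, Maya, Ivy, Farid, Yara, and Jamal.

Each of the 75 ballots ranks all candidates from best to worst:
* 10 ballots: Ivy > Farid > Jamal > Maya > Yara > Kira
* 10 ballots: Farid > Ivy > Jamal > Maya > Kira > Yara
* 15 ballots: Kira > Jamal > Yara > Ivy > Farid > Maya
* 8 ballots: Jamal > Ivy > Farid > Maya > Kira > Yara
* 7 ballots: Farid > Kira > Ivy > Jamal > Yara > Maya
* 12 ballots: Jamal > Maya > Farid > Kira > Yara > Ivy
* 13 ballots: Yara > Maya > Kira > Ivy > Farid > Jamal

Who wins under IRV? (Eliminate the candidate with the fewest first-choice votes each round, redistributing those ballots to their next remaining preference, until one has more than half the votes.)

Round 1: Kira 15, Maya 0, Ivy 10, Farid 17, Yara 13, Jamal 20. Maya eliminated.
Round 2: Kira 15, Ivy 10, Farid 17, Yara 13, Jamal 20. Ivy eliminated.
Round 3: Kira 15, Farid 27, Yara 13, Jamal 20. Yara eliminated.
Round 4: Kira 28, Farid 27, Jamal 20. Jamal eliminated.
Round 5: Kira 28, Farid 47. Farid has a majority (≥38).

Farid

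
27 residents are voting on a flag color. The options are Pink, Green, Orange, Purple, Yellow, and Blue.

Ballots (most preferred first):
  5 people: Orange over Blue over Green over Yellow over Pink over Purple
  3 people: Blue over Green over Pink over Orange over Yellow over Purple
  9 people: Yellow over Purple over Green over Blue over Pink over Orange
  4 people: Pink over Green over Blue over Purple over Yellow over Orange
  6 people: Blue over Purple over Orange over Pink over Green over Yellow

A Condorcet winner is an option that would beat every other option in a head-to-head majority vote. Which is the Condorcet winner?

Blue vs Pink: 23–4
Blue vs Green: 14–13
Blue vs Orange: 22–5
Blue vs Purple: 18–9
Blue vs Yellow: 18–9
Blue beats every other option.

Blue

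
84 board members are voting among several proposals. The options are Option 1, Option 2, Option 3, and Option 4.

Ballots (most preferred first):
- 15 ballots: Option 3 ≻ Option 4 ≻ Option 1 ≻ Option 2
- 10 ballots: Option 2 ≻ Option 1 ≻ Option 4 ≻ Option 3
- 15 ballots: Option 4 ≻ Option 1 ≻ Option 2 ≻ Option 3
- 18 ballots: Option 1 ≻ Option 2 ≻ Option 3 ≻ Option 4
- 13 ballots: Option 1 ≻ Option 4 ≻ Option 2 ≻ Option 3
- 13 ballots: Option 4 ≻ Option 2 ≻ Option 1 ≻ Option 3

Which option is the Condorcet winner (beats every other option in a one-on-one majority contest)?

Option 4 vs Option 1: 43–41
Option 4 vs Option 2: 56–28
Option 4 vs Option 3: 51–33
Option 4 beats every other option.

Option 4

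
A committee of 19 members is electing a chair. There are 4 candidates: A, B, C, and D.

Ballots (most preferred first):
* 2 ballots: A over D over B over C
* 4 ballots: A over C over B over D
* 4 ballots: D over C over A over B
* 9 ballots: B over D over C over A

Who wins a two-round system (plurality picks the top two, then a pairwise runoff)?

A

Round 1 first-place votes: A 6, B 9, C 0, D 4. B and A advance.
Runoff: B is ranked above A on 9 ballots, A above B on 10.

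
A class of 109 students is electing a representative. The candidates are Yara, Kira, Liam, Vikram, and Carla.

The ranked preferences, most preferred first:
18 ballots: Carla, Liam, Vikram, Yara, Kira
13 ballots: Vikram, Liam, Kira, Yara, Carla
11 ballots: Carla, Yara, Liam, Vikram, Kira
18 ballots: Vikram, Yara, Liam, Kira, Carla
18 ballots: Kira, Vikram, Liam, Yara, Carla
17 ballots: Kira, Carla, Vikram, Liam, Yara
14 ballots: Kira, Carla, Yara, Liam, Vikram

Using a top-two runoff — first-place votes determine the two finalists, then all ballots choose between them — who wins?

Round 1 first-place votes: Yara 0, Kira 49, Liam 0, Vikram 31, Carla 29. Kira and Vikram advance.
Runoff: Kira is ranked above Vikram on 49 ballots, Vikram above Kira on 60.

Vikram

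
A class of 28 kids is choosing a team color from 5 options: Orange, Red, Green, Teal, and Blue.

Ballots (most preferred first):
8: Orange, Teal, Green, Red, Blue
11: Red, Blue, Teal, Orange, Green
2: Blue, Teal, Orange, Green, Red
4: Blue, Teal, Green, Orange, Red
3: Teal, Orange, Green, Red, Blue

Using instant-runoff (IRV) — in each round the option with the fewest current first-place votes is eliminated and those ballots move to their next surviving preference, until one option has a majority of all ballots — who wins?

Round 1: Orange 8, Red 11, Green 0, Teal 3, Blue 6. Green eliminated.
Round 2: Orange 8, Red 11, Teal 3, Blue 6. Teal eliminated.
Round 3: Orange 11, Red 11, Blue 6. Blue eliminated.
Round 4: Orange 17, Red 11. Orange has a majority (≥15).

Orange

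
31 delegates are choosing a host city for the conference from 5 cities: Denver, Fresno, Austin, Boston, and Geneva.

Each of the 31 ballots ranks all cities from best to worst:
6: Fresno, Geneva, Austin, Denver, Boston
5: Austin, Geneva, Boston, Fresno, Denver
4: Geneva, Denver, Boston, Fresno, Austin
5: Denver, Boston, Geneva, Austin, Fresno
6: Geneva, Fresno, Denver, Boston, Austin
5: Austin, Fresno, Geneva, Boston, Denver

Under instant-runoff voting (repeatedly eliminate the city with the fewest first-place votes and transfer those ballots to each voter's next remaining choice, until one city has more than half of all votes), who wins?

Round 1: Denver 5, Fresno 6, Austin 10, Boston 0, Geneva 10. Boston eliminated.
Round 2: Denver 5, Fresno 6, Austin 10, Geneva 10. Denver eliminated.
Round 3: Fresno 6, Austin 10, Geneva 15. Fresno eliminated.
Round 4: Austin 10, Geneva 21. Geneva has a majority (≥16).

Geneva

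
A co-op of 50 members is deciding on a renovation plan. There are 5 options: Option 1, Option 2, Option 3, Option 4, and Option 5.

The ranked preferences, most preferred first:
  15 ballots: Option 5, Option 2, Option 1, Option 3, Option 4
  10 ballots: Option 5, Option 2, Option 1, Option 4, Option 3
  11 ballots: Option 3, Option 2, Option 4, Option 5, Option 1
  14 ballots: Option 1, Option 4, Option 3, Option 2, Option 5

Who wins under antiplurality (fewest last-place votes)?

Last-place votes: Option 1 11, Option 2 0, Option 3 10, Option 4 15, Option 5 14.

Option 2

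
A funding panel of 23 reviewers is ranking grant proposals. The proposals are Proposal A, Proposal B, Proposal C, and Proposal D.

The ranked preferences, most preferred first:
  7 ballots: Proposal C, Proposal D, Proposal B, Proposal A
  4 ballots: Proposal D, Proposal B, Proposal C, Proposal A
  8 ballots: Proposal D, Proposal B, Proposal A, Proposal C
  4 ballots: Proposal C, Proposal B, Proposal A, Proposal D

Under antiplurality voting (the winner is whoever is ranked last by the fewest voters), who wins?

Last-place votes: Proposal A 11, Proposal B 0, Proposal C 8, Proposal D 4.

Proposal B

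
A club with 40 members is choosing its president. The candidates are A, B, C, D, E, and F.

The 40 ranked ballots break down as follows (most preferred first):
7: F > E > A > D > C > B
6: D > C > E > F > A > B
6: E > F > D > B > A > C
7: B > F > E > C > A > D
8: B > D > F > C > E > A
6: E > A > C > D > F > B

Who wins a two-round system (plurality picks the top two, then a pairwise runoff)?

Round 1 first-place votes: A 0, B 15, C 0, D 6, E 12, F 7. B and E advance.
Runoff: B is ranked above E on 15 ballots, E above B on 25.

E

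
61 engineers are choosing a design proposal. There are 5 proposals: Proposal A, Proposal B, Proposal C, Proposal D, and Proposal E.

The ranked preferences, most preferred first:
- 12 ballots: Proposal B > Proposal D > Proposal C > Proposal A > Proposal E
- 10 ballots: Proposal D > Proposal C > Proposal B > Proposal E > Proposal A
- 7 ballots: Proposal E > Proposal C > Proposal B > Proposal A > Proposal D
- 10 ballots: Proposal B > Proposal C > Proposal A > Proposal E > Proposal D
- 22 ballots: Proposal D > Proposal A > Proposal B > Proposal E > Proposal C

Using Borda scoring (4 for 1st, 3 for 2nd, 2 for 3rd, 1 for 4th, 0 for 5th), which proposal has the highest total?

Proposal B

Proposal A: 12×1 + 10×0 + 7×1 + 10×2 + 22×3 = 105
Proposal B: 12×4 + 10×2 + 7×2 + 10×4 + 22×2 = 166
Proposal C: 12×2 + 10×3 + 7×3 + 10×3 + 22×0 = 105
Proposal D: 12×3 + 10×4 + 7×0 + 10×0 + 22×4 = 164
Proposal E: 12×0 + 10×1 + 7×4 + 10×1 + 22×1 = 70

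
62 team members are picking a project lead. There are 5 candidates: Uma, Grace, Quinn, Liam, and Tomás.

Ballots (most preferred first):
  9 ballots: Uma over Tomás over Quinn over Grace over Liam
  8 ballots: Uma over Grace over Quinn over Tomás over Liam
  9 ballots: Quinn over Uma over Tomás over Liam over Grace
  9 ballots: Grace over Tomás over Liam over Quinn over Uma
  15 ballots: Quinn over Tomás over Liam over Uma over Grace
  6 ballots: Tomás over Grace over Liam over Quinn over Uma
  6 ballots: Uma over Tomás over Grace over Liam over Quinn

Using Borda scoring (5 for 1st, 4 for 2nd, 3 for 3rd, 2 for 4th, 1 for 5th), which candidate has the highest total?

Uma: 9×5 + 8×5 + 9×4 + 9×1 + 15×2 + 6×1 + 6×5 = 196
Grace: 9×2 + 8×4 + 9×1 + 9×5 + 15×1 + 6×4 + 6×3 = 161
Quinn: 9×3 + 8×3 + 9×5 + 9×2 + 15×5 + 6×2 + 6×1 = 207
Liam: 9×1 + 8×1 + 9×2 + 9×3 + 15×3 + 6×3 + 6×2 = 137
Tomás: 9×4 + 8×2 + 9×3 + 9×4 + 15×4 + 6×5 + 6×4 = 229

Tomás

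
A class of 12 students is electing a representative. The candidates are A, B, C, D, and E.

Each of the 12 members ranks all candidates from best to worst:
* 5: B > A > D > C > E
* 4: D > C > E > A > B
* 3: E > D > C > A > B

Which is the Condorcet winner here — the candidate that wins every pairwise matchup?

D

D vs A: 7–5
D vs B: 7–5
D vs C: 12–0
D vs E: 9–3
D beats every other candidate.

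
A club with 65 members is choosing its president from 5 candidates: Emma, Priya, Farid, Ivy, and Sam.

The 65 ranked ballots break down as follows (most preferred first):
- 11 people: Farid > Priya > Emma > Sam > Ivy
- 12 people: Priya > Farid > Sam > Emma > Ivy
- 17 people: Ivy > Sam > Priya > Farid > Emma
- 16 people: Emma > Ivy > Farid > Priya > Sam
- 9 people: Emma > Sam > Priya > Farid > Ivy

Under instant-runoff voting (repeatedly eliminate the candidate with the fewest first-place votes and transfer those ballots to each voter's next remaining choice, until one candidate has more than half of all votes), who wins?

Round 1: Emma 25, Priya 12, Farid 11, Ivy 17, Sam 0. Sam eliminated.
Round 2: Emma 25, Priya 12, Farid 11, Ivy 17. Farid eliminated.
Round 3: Emma 25, Priya 23, Ivy 17. Ivy eliminated.
Round 4: Emma 25, Priya 40. Priya has a majority (≥33).

Priya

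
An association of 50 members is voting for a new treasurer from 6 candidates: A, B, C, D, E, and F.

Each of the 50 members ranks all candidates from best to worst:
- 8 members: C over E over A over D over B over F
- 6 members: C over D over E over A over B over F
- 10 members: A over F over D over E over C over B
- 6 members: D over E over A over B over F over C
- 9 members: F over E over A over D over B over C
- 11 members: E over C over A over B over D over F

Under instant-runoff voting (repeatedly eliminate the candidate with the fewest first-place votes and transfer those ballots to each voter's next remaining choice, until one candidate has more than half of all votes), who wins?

Round 1: A 10, B 0, C 14, D 6, E 11, F 9. B eliminated.
Round 2: A 10, C 14, D 6, E 11, F 9. D eliminated.
Round 3: A 10, C 14, E 17, F 9. F eliminated.
Round 4: A 10, C 14, E 26. E has a majority (≥26).

E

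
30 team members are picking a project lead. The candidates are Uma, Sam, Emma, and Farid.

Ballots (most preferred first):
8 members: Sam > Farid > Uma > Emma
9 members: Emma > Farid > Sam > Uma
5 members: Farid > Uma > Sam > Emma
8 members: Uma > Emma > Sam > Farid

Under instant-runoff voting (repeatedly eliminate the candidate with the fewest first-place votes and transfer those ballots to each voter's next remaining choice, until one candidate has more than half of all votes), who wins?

Uma

Round 1: Uma 8, Sam 8, Emma 9, Farid 5. Farid eliminated.
Round 2: Uma 13, Sam 8, Emma 9. Sam eliminated.
Round 3: Uma 21, Emma 9. Uma has a majority (≥16).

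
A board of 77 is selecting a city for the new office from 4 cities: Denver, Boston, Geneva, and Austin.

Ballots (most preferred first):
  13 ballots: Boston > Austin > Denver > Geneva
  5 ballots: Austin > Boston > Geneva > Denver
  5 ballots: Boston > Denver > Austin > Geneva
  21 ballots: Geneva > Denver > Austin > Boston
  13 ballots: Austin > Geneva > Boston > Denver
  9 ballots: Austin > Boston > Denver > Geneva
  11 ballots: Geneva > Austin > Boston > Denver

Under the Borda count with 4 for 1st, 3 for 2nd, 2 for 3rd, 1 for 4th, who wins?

Austin

Denver: 13×2 + 5×1 + 5×3 + 21×3 + 13×1 + 9×2 + 11×1 = 151
Boston: 13×4 + 5×3 + 5×4 + 21×1 + 13×2 + 9×3 + 11×2 = 183
Geneva: 13×1 + 5×2 + 5×1 + 21×4 + 13×3 + 9×1 + 11×4 = 204
Austin: 13×3 + 5×4 + 5×2 + 21×2 + 13×4 + 9×4 + 11×3 = 232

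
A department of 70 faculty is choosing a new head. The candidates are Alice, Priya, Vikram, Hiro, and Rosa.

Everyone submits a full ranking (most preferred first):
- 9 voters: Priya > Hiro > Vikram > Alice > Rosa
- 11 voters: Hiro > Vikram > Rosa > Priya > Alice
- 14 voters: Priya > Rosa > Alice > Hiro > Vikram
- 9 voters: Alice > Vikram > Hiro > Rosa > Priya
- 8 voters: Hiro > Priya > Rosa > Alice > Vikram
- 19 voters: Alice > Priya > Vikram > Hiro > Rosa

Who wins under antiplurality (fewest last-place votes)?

Hiro

Last-place votes: Alice 11, Priya 9, Vikram 22, Hiro 0, Rosa 28.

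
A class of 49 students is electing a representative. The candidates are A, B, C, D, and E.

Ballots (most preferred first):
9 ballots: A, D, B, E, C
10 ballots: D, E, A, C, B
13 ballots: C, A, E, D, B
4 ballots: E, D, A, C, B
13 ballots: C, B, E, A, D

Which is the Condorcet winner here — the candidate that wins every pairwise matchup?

C vs A: 26–23
C vs B: 40–9
C vs D: 26–23
C vs E: 26–23
C beats every other candidate.

C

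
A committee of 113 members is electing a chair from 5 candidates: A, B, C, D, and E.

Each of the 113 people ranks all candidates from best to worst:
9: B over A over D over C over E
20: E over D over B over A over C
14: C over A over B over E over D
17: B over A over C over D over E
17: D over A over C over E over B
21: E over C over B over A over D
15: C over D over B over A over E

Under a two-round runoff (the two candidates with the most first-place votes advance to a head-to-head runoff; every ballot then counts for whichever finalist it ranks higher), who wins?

C

Round 1 first-place votes: A 0, B 26, C 29, D 17, E 41. E and C advance.
Runoff: E is ranked above C on 41 ballots, C above E on 72.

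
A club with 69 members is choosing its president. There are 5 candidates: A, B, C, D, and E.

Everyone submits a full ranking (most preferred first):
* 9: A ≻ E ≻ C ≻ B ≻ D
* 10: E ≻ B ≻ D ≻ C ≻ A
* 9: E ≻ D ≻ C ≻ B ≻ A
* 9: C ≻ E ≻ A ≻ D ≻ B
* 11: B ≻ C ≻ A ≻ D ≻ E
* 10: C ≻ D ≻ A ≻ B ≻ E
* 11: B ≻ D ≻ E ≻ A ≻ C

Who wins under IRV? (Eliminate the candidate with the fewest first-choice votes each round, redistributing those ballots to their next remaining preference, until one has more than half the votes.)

E

Round 1: A 9, B 22, C 19, D 0, E 19. D eliminated.
Round 2: A 9, B 22, C 19, E 19. A eliminated.
Round 3: B 22, C 19, E 28. C eliminated.
Round 4: B 32, E 37. E has a majority (≥35).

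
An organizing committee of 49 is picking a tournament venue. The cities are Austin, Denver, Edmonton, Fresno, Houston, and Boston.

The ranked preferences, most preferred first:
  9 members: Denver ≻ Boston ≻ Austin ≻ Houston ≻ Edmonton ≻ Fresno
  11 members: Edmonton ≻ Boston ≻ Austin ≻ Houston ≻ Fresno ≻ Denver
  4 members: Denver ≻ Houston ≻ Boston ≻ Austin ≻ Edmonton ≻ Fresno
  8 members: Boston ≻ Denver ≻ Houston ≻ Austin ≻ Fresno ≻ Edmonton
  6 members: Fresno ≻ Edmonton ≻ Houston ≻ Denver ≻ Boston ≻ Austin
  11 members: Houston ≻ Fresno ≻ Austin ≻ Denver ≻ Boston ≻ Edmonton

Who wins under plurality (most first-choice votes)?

Denver

First-place votes: Austin 0, Denver 13, Edmonton 11, Fresno 6, Houston 11, Boston 8.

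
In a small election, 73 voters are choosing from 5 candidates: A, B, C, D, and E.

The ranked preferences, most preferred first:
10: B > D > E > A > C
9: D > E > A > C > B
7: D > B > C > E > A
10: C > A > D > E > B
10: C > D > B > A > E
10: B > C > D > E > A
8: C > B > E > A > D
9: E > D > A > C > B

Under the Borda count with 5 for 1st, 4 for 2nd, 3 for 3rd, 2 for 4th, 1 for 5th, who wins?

D

A: 10×2 + 9×3 + 7×1 + 10×4 + 10×2 + 10×1 + 8×2 + 9×3 = 167
B: 10×5 + 9×1 + 7×4 + 10×1 + 10×3 + 10×5 + 8×4 + 9×1 = 218
C: 10×1 + 9×2 + 7×3 + 10×5 + 10×5 + 10×4 + 8×5 + 9×2 = 247
D: 10×4 + 9×5 + 7×5 + 10×3 + 10×4 + 10×3 + 8×1 + 9×4 = 264
E: 10×3 + 9×4 + 7×2 + 10×2 + 10×1 + 10×2 + 8×3 + 9×5 = 199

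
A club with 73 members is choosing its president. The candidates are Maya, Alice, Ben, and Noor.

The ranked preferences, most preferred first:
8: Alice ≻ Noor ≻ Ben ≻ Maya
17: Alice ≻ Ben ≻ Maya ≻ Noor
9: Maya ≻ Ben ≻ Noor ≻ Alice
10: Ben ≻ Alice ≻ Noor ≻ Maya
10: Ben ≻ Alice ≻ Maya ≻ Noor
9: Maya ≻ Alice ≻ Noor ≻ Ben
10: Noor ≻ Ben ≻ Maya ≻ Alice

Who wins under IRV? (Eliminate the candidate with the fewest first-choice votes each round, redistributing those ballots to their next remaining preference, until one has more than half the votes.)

Ben

Round 1: Maya 18, Alice 25, Ben 20, Noor 10. Noor eliminated.
Round 2: Maya 18, Alice 25, Ben 30. Maya eliminated.
Round 3: Alice 34, Ben 39. Ben has a majority (≥37).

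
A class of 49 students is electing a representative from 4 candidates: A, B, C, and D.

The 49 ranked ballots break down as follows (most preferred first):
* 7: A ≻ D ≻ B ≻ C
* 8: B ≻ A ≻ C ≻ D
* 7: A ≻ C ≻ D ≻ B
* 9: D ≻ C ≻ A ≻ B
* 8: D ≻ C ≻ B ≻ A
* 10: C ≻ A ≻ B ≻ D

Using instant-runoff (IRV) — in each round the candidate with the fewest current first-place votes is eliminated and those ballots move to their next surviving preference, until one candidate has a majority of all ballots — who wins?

Round 1: A 14, B 8, C 10, D 17. B eliminated.
Round 2: A 22, C 10, D 17. C eliminated.
Round 3: A 32, D 17. A has a majority (≥25).

A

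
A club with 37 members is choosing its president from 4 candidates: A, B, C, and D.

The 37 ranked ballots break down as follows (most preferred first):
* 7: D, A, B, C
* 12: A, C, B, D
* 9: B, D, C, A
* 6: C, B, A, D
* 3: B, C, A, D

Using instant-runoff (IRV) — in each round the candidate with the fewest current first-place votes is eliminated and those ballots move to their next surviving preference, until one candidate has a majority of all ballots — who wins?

Round 1: A 12, B 12, C 6, D 7. C eliminated.
Round 2: A 12, B 18, D 7. D eliminated.
Round 3: A 19, B 18. A has a majority (≥19).

A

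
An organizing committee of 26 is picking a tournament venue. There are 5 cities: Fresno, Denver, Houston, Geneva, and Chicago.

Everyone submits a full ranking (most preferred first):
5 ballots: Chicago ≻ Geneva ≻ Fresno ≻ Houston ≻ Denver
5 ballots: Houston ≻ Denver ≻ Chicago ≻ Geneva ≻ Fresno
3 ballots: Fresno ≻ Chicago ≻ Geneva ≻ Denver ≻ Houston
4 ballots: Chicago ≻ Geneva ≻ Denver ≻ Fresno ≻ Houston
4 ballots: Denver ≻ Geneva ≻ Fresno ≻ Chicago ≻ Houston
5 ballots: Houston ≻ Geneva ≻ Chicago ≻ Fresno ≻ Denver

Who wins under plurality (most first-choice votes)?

Houston

First-place votes: Fresno 3, Denver 4, Houston 10, Geneva 0, Chicago 9.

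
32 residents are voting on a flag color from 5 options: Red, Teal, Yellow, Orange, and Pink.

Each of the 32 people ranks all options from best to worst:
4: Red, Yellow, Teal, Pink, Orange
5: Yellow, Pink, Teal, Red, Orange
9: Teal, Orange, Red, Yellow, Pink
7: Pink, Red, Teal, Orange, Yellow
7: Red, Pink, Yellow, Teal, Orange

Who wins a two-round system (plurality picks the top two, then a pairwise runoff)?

Round 1 first-place votes: Red 11, Teal 9, Yellow 5, Orange 0, Pink 7. Red and Teal advance.
Runoff: Red is ranked above Teal on 18 ballots, Teal above Red on 14.

Red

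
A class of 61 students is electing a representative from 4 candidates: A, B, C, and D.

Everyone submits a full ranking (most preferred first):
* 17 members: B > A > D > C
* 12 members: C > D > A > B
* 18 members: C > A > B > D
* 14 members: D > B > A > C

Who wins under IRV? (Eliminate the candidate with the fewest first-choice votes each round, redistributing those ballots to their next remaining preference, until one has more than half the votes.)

Round 1: A 0, B 17, C 30, D 14. A eliminated.
Round 2: B 17, C 30, D 14. D eliminated.
Round 3: B 31, C 30. B has a majority (≥31).

B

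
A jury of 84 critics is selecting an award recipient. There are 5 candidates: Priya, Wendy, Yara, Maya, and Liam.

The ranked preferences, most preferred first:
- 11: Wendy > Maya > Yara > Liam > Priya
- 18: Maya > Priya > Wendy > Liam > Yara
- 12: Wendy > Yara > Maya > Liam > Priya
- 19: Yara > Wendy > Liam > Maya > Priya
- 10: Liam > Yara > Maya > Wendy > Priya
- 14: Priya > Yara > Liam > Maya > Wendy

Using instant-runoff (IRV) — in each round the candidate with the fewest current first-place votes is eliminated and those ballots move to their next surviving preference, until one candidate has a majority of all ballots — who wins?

Round 1: Priya 14, Wendy 23, Yara 19, Maya 18, Liam 10. Liam eliminated.
Round 2: Priya 14, Wendy 23, Yara 29, Maya 18. Priya eliminated.
Round 3: Wendy 23, Yara 43, Maya 18. Yara has a majority (≥43).

Yara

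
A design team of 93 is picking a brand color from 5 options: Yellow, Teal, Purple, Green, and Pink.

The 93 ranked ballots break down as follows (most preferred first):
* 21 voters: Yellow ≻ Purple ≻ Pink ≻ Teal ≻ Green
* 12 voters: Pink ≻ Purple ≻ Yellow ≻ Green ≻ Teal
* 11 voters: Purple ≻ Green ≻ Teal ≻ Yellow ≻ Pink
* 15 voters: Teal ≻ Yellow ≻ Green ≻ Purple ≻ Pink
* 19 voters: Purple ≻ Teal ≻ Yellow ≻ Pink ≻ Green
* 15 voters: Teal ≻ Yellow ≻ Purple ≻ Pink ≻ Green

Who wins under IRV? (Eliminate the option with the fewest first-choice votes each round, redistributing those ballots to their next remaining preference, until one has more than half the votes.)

Round 1: Yellow 21, Teal 30, Purple 30, Green 0, Pink 12. Green eliminated.
Round 2: Yellow 21, Teal 30, Purple 30, Pink 12. Pink eliminated.
Round 3: Yellow 21, Teal 30, Purple 42. Yellow eliminated.
Round 4: Teal 30, Purple 63. Purple has a majority (≥47).

Purple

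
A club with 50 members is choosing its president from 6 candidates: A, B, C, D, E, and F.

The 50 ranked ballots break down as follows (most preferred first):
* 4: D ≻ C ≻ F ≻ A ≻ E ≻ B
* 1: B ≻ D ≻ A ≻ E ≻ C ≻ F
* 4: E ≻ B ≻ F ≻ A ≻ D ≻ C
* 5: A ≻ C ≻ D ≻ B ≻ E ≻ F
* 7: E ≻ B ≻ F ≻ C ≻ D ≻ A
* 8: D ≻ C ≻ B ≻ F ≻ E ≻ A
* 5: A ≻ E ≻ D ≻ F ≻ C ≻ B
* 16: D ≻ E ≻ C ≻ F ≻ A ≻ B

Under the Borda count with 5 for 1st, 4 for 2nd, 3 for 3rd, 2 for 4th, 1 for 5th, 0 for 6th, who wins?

D

A: 4×2 + 1×3 + 4×2 + 5×5 + 7×0 + 8×0 + 5×5 + 16×1 = 85
B: 4×0 + 1×5 + 4×4 + 5×2 + 7×4 + 8×3 + 5×0 + 16×0 = 83
C: 4×4 + 1×1 + 4×0 + 5×4 + 7×2 + 8×4 + 5×1 + 16×3 = 136
D: 4×5 + 1×4 + 4×1 + 5×3 + 7×1 + 8×5 + 5×3 + 16×5 = 185
E: 4×1 + 1×2 + 4×5 + 5×1 + 7×5 + 8×1 + 5×4 + 16×4 = 158
F: 4×3 + 1×0 + 4×3 + 5×0 + 7×3 + 8×2 + 5×2 + 16×2 = 103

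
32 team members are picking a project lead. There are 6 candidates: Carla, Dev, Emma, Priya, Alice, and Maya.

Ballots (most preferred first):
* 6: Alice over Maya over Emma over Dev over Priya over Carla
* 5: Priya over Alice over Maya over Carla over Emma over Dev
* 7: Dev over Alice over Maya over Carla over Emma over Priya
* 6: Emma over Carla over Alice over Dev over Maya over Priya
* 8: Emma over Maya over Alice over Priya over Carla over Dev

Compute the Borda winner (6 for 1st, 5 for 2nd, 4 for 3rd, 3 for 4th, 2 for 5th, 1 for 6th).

Alice

Carla: 6×1 + 5×3 + 7×3 + 6×5 + 8×2 = 88
Dev: 6×3 + 5×1 + 7×6 + 6×3 + 8×1 = 91
Emma: 6×4 + 5×2 + 7×2 + 6×6 + 8×6 = 132
Priya: 6×2 + 5×6 + 7×1 + 6×1 + 8×3 = 79
Alice: 6×6 + 5×5 + 7×5 + 6×4 + 8×4 = 152
Maya: 6×5 + 5×4 + 7×4 + 6×2 + 8×5 = 130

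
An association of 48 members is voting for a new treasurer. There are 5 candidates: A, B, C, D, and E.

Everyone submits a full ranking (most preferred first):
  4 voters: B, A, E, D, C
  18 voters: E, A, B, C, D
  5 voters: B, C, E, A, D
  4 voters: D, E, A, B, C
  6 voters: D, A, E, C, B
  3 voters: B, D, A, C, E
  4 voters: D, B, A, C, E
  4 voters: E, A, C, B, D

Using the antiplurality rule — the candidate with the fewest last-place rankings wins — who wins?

A

Last-place votes: A 0, B 6, C 8, D 27, E 7.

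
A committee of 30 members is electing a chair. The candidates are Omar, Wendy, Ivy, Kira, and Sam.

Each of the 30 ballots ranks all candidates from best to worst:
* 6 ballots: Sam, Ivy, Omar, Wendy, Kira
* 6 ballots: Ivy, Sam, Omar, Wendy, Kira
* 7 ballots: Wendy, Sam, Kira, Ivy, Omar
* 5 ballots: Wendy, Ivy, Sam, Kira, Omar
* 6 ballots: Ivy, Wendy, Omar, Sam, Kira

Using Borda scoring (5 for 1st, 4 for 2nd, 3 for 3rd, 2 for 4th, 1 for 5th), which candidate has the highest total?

Ivy

Omar: 6×3 + 6×3 + 7×1 + 5×1 + 6×3 = 66
Wendy: 6×2 + 6×2 + 7×5 + 5×5 + 6×4 = 108
Ivy: 6×4 + 6×5 + 7×2 + 5×4 + 6×5 = 118
Kira: 6×1 + 6×1 + 7×3 + 5×2 + 6×1 = 49
Sam: 6×5 + 6×4 + 7×4 + 5×3 + 6×2 = 109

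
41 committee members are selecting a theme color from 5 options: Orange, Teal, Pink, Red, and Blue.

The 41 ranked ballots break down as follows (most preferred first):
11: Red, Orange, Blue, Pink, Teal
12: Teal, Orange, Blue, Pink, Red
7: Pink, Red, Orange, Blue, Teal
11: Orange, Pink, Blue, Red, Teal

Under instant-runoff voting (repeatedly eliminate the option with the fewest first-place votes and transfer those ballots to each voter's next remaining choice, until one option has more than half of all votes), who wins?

Round 1: Orange 11, Teal 12, Pink 7, Red 11, Blue 0. Blue eliminated.
Round 2: Orange 11, Teal 12, Pink 7, Red 11. Pink eliminated.
Round 3: Orange 11, Teal 12, Red 18. Orange eliminated.
Round 4: Teal 12, Red 29. Red has a majority (≥21).

Red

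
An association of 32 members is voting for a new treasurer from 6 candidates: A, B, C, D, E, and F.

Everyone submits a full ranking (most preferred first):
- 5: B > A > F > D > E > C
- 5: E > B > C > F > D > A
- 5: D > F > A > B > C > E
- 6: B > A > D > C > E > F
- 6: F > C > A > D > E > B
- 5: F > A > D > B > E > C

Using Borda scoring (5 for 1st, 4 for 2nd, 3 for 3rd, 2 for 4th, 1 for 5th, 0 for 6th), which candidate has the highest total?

A: 5×4 + 5×0 + 5×3 + 6×4 + 6×3 + 5×4 = 97
B: 5×5 + 5×4 + 5×2 + 6×5 + 6×0 + 5×2 = 95
C: 5×0 + 5×3 + 5×1 + 6×2 + 6×4 + 5×0 = 56
D: 5×2 + 5×1 + 5×5 + 6×3 + 6×2 + 5×3 = 85
E: 5×1 + 5×5 + 5×0 + 6×1 + 6×1 + 5×1 = 47
F: 5×3 + 5×2 + 5×4 + 6×0 + 6×5 + 5×5 = 100

F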